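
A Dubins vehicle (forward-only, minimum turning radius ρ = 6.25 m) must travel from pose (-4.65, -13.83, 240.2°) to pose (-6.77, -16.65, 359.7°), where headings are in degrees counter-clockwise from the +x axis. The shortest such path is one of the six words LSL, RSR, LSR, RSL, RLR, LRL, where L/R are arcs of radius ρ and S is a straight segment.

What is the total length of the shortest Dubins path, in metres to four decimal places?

42.0649 m

Let ψ = atan2(Δy, Δx) = atan2(-2.82, -2.12) = -126.9349° be the start→goal bearing.
Normalize: d = |goal − start| / ρ = 3.528002/6.25 = 0.564480, α = (θ_start − ψ) mod 360° = 7.1349° = 0.124527 rad, β = (θ_goal − ψ) mod 360° = 126.6349° = 2.210195 rad.
Common terms: sin α = 0.124205, cos α = 0.992257, sin β = 0.802455, cos β = -0.596713, cos(α−β) = -0.492424, d² = 0.318638. Work in radians in the unit-radius frame; every candidate has L = ρ·(t + p + q).
LSL: p² = 2 + d² − 2cos(α−β) + 2d(sin α − sin β) = 2.537768; p = √p² = 1.593037; φ = atan2(cos β − cos α, d + sin α − sin β) = -1.642274 rad; t = (φ − α) mod 2π = 4.516385 rad, q = (β − φ) mod 2π = 3.852469 rad → L = 6.25·(4.516385 + 1.593037 + 3.852469) = 6.25·9.961891 = 62.261820 m
RSR: p² = 2 + d² − 2cos(α−β) + 2d(sin β − sin α) = 4.069202; p = √p² = 2.017226; φ = atan2(cos α − cos β, d − sin α + sin β) = 0.907067 rad; t = (α − φ) mod 2π = 5.500645 rad, q = (φ − β) mod 2π = 4.980057 rad → L = 6.25·(5.500645 + 2.017226 + 4.980057) = 6.25·12.497929 = 78.112053 m
LSR: p² = d² − 2 + 2cos(α−β) + 2d(sin α + sin β) = -1.620047 < 0 → infeasible
RSL: p² = d² − 2 + 2cos(α−β) − 2d(sin α + sin β) = -3.712372 < 0 → infeasible
RLR: c = (6 − d² + 2cos(α−β) + 2d(sin α − sin β))/8 = 0.491350; p = 2π − arccos c = 5.226028 rad; φ = atan2(cos α − cos β, d − sin α + sin β) = 0.907067 rad; t = (α − φ + p/2) mod 2π = 1.830474 rad, q = (α − β − t + p) mod 2π = 1.309886 rad → L = 6.25·(1.830474 + 5.226028 + 1.309886) = 6.25·8.366387 = 52.289919 m
LRL: c = (6 − d² + 2cos(α−β) − 2d(sin α − sin β))/8 = 0.682779; p = 2π − arccos c = 5.463948 rad; φ = atan2(cos β − cos α, d + sin α − sin β) = -1.642274 rad; t = (φ − α + p/2) mod 2π = 0.965174 rad, q = (β − α − t + p) mod 2π = 0.301258 rad → L = 6.25·(0.965174 + 5.463948 + 0.301258) = 6.25·6.730380 = 42.064875 m
Shortest: LRL with L = 42.064875 m ≈ 42.0649 m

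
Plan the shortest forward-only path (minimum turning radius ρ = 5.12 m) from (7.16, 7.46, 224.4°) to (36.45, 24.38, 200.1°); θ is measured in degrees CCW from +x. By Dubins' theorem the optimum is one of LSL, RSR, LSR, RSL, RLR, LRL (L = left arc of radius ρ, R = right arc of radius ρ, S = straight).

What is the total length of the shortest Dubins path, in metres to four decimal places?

61.6708 m

Let ψ = atan2(Δy, Δx) = atan2(16.92, 29.29) = 30.0138° be the start→goal bearing.
Normalize: d = |goal − start| / ρ = 33.825885/5.12 = 6.606618, α = (θ_start − ψ) mod 360° = 194.3862° = 3.392679 rad, β = (θ_goal − ψ) mod 360° = 170.0862° = 2.968564 rad.
Common terms: sin α = -0.248457, cos α = -0.968643, sin β = 0.172166, cos β = -0.985068, cos(α−β) = 0.911403, d² = 43.647404. Work in radians in the unit-radius frame; every candidate has L = ρ·(t + p + q).
LSL: p² = 2 + d² − 2cos(α−β) + 2d(sin α − sin β) = 38.266807; p = √p² = 6.186017; φ = atan2(cos β − cos α, d + sin α − sin β) = -0.002655 rad; t = (φ − α) mod 2π = 2.887851 rad, q = (β − φ) mod 2π = 2.971219 rad → L = 5.12·(2.887851 + 6.186017 + 2.971219) = 5.12·12.045087 = 61.670847 m
RSR: p² = 2 + d² − 2cos(α−β) + 2d(sin β − sin α) = 49.382388; p = √p² = 7.027260; φ = atan2(cos α − cos β, d − sin α + sin β) = 0.002337 rad; t = (α − φ) mod 2π = 3.390342 rad, q = (φ − β) mod 2π = 3.316958 rad → L = 5.12·(3.390342 + 7.027260 + 3.316958) = 5.12·13.734561 = 70.320950 m
LSR: p² = d² − 2 + 2cos(α−β) + 2d(sin α + sin β) = 42.462172; p = √p² = 6.516300; φ = atan2(−cos α − cos β, d + sin α + sin β) − atan2(−2, p) = 0.588495 rad; t = (φ − α) mod 2π = 3.479002 rad, q = (φ − β) mod 2π = 3.903117 rad → L = 5.12·(3.479002 + 6.516300 + 3.903117) = 5.12·13.898419 = 71.159903 m
RSL: p² = d² − 2 + 2cos(α−β) − 2d(sin α + sin β) = 44.478249; p = √p² = 6.669202; φ = atan2(cos α + cos β, d − sin α − sin β) − atan2(2, p) = -0.575771 rad; t = (α − φ) mod 2π = 3.968450 rad, q = (β − φ) mod 2π = 3.544335 rad → L = 5.12·(3.968450 + 6.669202 + 3.544335) = 5.12·14.181986 = 72.611770 m
RLR: c = (6 − d² + 2cos(α−β) + 2d(sin α − sin β))/8 = -5.172798, |c| > 1 → infeasible
LRL: c = (6 − d² + 2cos(α−β) − 2d(sin α − sin β))/8 = -3.783351, |c| > 1 → infeasible
Shortest: LSL with L = 61.670847 m ≈ 61.6708 m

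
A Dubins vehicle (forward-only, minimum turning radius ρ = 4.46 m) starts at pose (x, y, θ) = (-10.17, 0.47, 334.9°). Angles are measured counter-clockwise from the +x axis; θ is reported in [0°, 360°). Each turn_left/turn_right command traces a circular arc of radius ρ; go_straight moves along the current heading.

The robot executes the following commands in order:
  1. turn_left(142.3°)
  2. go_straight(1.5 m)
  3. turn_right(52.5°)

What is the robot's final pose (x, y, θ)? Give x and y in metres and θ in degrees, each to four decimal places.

(-5.0623, 11.8263, 64.7000°)

set_pose: (x, y, θ) = (-10.1700, 0.4700, 334.9000°), ρ = 4.46
turn_left(142.3°): centre at ρ to the left, rotate +142.3° → (-4.3113, 6.5475, 477.2000° ≡ 117.2000°)
go_straight(1.5): x += 1.5·cos θ, y += 1.5·sin θ → (-4.9969, 7.8816, 117.2000°)
turn_right(52.5°): centre at ρ to the right, rotate −52.5° → (-5.0623, 11.8263, 64.7000°)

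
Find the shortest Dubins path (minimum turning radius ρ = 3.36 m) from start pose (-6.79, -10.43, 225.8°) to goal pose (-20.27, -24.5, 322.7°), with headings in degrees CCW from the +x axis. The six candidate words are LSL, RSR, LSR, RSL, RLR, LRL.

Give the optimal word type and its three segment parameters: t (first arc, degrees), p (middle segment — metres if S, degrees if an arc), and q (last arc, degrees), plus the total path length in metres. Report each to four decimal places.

Let ψ = atan2(Δy, Δx) = atan2(-14.07, -13.48) = -133.7732° be the start→goal bearing.
Normalize: d = |goal − start| / ρ = 19.485259/3.36 = 5.799184, α = (θ_start − ψ) mod 360° = 359.5732° = 6.275736 rad, β = (θ_goal − ψ) mod 360° = 96.4732° = 1.683774 rad.
Common terms: sin α = -0.007450, cos α = 0.999972, sin β = 0.993625, cos β = -0.112738, cos(α−β) = -0.120137, d² = 33.630536. Work in radians in the unit-radius frame; every candidate has L = ρ·(t + p + q).
LSL: p² = 2 + d² − 2cos(α−β) + 2d(sin α − sin β) = 24.259980; p = √p² = 4.925442; φ = atan2(cos β − cos α, d + sin α − sin β) = -0.227878 rad; t = (φ − α) mod 2π = 6.062757 rad, q = (β − φ) mod 2π = 1.911652 rad → L = 3.36·(6.062757 + 4.925442 + 1.911652) = 3.36·12.899851 = 43.343501 m
RSR: p² = 2 + d² − 2cos(α−β) + 2d(sin β − sin α) = 47.481639; p = √p² = 6.890692; φ = atan2(cos α − cos β, d − sin α + sin β) = 0.162190 rad; t = (α − φ) mod 2π = 6.113545 rad, q = (φ − β) mod 2π = 4.761601 rad → L = 3.36·(6.113545 + 6.890692 + 4.761601) = 3.36·17.765839 = 59.693218 m
LSR: p² = d² − 2 + 2cos(α−β) + 2d(sin α + sin β) = 42.828285; p = √p² = 6.544332; φ = atan2(−cos α − cos β, d + sin α + sin β) − atan2(−2, p) = 0.166574 rad; t = (φ − α) mod 2π = 0.174024 rad, q = (φ − β) mod 2π = 4.765985 rad → L = 3.36·(0.174024 + 6.544332 + 4.765985) = 3.36·11.484341 = 38.587387 m
RSL: p² = d² − 2 + 2cos(α−β) − 2d(sin α + sin β) = 19.952240; p = √p² = 4.466793; φ = atan2(cos α + cos β, d − sin α − sin β) − atan2(2, p) = -0.238686 rad; t = (α − φ) mod 2π = 0.231236 rad, q = (β − φ) mod 2π = 1.922460 rad → L = 3.36·(0.231236 + 4.466793 + 1.922460) = 3.36·6.620489 = 22.244843 m
RLR: c = (6 − d² + 2cos(α−β) + 2d(sin α − sin β))/8 = -4.935205, |c| > 1 → infeasible
LRL: c = (6 − d² + 2cos(α−β) − 2d(sin α − sin β))/8 = -2.032498, |c| > 1 → infeasible
Shortest: RSL with L = 22.244843 m ≈ 22.2448 m
Convert RSL to answer units (arcs ×180/π): t = 0.231236·180/π = 13.2488°, p = ρ·p = 3.36·4.466793 = 15.0084 m, q = 1.922460·180/π = 110.1488°, L = 22.2448 m.

RSL: t = 13.2488°, p = 15.0084 m, q = 110.1488°, L = 22.2448 m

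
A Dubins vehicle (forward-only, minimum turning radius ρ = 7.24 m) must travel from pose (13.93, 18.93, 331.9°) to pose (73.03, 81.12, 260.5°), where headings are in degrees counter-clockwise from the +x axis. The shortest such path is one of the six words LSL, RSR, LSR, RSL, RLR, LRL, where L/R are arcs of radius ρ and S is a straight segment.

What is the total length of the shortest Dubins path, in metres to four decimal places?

Let ψ = atan2(Δy, Δx) = atan2(62.19, 59.10) = 46.4594° be the start→goal bearing.
Normalize: d = |goal − start| / ρ = 85.792809/7.24 = 11.849836, α = (θ_start − ψ) mod 360° = 285.4406° = 4.981879 rad, β = (θ_goal − ψ) mod 360° = 214.0406° = 3.735714 rad.
Common terms: sin α = -0.963907, cos α = 0.266240, sin β = -0.559781, cos β = -0.828641, cos(α−β) = 0.318959, d² = 140.418602. Work in radians in the unit-radius frame; every candidate has L = ρ·(t + p + q).
LSL: p² = 2 + d² − 2cos(α−β) + 2d(sin α − sin β) = 132.203030; p = √p² = 11.497958; φ = atan2(cos β − cos α, d + sin α − sin β) = -0.095368 rad; t = (φ − α) mod 2π = 1.205938 rad, q = (β − φ) mod 2π = 3.831082 rad → L = 7.24·(1.205938 + 11.497958 + 3.831082) = 7.24·16.534978 = 119.713240 m
RSR: p² = 2 + d² − 2cos(α−β) + 2d(sin β − sin α) = 151.358336; p = √p² = 12.302778; φ = atan2(cos α − cos β, d − sin α + sin β) = 0.089112 rad; t = (α − φ) mod 2π = 4.892767 rad, q = (φ − β) mod 2π = 2.636584 rad → L = 7.24·(4.892767 + 12.302778 + 2.636584) = 7.24·19.832128 = 143.584606 m
LSR: p² = d² − 2 + 2cos(α−β) + 2d(sin α + sin β) = 102.945625; p = √p² = 10.146212; φ = atan2(−cos α − cos β, d + sin α + sin β) − atan2(−2, p) = 0.249033 rad; t = (φ − α) mod 2π = 1.550339 rad, q = (φ − β) mod 2π = 2.796504 rad → L = 7.24·(1.550339 + 10.146212 + 2.796504) = 7.24·14.493056 = 104.929723 m
RSL: p² = d² − 2 + 2cos(α−β) − 2d(sin α + sin β) = 175.167416; p = √p² = 13.235083; φ = atan2(cos α + cos β, d − sin α − sin β) − atan2(2, p) = -0.192007 rad; t = (α − φ) mod 2π = 5.173886 rad, q = (β − φ) mod 2π = 3.927721 rad → L = 7.24·(5.173886 + 13.235083 + 3.927721) = 7.24·22.336690 = 161.717638 m
RLR: c = (6 − d² + 2cos(α−β) + 2d(sin α − sin β))/8 = -17.919792, |c| > 1 → infeasible
LRL: c = (6 − d² + 2cos(α−β) − 2d(sin α − sin β))/8 = -15.525379, |c| > 1 → infeasible
Shortest: LSR with L = 104.929723 m ≈ 104.9297 m

104.9297 m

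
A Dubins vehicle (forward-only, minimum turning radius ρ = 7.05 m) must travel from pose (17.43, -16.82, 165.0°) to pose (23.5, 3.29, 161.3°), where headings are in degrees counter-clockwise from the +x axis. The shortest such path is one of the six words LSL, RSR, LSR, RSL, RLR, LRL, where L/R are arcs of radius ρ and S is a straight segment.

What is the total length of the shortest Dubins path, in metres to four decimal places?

64.4308 m

Let ψ = atan2(Δy, Δx) = atan2(20.11, 6.07) = 73.2041° be the start→goal bearing.
Normalize: d = |goal − start| / ρ = 21.006118/7.05 = 2.979591, α = (θ_start − ψ) mod 360° = 91.7959° = 1.602141 rad, β = (θ_goal − ψ) mod 360° = 88.0959° = 1.537564 rad.
Common terms: sin α = 0.999509, cos α = -0.031339, sin β = 0.999448, cos β = 0.033227, cos(α−β) = 0.997916, d² = 8.877964. Work in radians in the unit-radius frame; every candidate has L = ρ·(t + p + q).
LSL: p² = 2 + d² − 2cos(α−β) + 2d(sin α − sin β) = 8.882496; p = √p² = 2.980352; φ = atan2(cos β − cos α, d + sin α − sin β) = 0.021666 rad; t = (φ − α) mod 2π = 4.702710 rad, q = (β − φ) mod 2π = 1.515898 rad → L = 7.05·(4.702710 + 2.980352 + 1.515898) = 7.05·9.198960 = 64.852666 m
RSR: p² = 2 + d² − 2cos(α−β) + 2d(sin β − sin α) = 8.881769; p = √p² = 2.980230; φ = atan2(cos α − cos β, d − sin α + sin β) = -0.021666 rad; t = (α − φ) mod 2π = 1.623807 rad, q = (φ − β) mod 2π = 4.723955 rad → L = 7.05·(1.623807 + 2.980230 + 4.723955) = 7.05·9.327992 = 65.762345 m
LSR: p² = d² − 2 + 2cos(α−β) + 2d(sin α + sin β) = 20.785943; p = √p² = 4.559160; φ = atan2(−cos α − cos β, d + sin α + sin β) − atan2(−2, p) = 0.413019 rad; t = (φ − α) mod 2π = 5.094064 rad, q = (φ − β) mod 2π = 5.158641 rad → L = 7.05·(5.094064 + 4.559160 + 5.158641) = 7.05·14.811865 = 104.423645 m
RSL: p² = d² − 2 + 2cos(α−β) − 2d(sin α + sin β) = -3.038352 < 0 → infeasible
RLR: c = (6 − d² + 2cos(α−β) + 2d(sin α − sin β))/8 = -0.110221; p = 2π − arccos c = 4.601943 rad; φ = atan2(cos α − cos β, d − sin α + sin β) = -0.021666 rad; t = (α − φ + p/2) mod 2π = 3.924779 rad, q = (α − β − t + p) mod 2π = 0.741742 rad → L = 7.05·(3.924779 + 4.601943 + 0.741742) = 7.05·9.268464 = 65.342671 m
LRL: c = (6 − d² + 2cos(α−β) − 2d(sin α − sin β))/8 = -0.110312; p = 2π − arccos c = 4.601852 rad; φ = atan2(cos β − cos α, d + sin α − sin β) = 0.021666 rad; t = (φ − α + p/2) mod 2π = 0.720451 rad, q = (β − α − t + p) mod 2π = 3.816824 rad → L = 7.05·(0.720451 + 4.601852 + 3.816824) = 7.05·9.139127 = 64.430845 m
Shortest: LRL with L = 64.430845 m ≈ 64.4308 m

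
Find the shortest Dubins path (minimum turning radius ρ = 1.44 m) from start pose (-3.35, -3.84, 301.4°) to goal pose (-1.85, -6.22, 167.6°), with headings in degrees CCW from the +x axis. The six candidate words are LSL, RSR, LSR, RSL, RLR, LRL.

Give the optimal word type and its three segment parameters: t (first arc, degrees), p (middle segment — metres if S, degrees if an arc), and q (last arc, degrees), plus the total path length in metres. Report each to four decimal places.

Let ψ = atan2(Δy, Δx) = atan2(-2.38, 1.50) = -57.7787° be the start→goal bearing.
Normalize: d = |goal − start| / ρ = 2.813254/1.44 = 1.953649, α = (θ_start − ψ) mod 360° = 359.1787° = 6.268851 rad, β = (θ_goal − ψ) mod 360° = 225.3787° = 3.933601 rad.
Common terms: sin α = -0.014333, cos α = 0.999897, sin β = -0.711765, cos β = -0.702417, cos(α−β) = -0.692143, d² = 3.816744. Work in radians in the unit-radius frame; every candidate has L = ρ·(t + p + q).
LSL: p² = 2 + d² − 2cos(α−β) + 2d(sin α − sin β) = 9.926105; p = √p² = 3.150572; φ = atan2(cos β − cos α, d + sin α − sin β) = -0.570816 rad; t = (φ − α) mod 2π = 5.726703 rad, q = (β − φ) mod 2π = 4.504417 rad → L = 1.44·(5.726703 + 3.150572 + 4.504417) = 1.44·13.381692 = 19.269637 m
RSR: p² = 2 + d² − 2cos(α−β) + 2d(sin β − sin α) = 4.475956; p = √p² = 2.115645; φ = atan2(cos α − cos β, d − sin α + sin β) = 0.935054 rad; t = (α − φ) mod 2π = 5.333797 rad, q = (φ − β) mod 2π = 3.284639 rad → L = 1.44·(5.333797 + 2.115645 + 3.284639) = 1.44·10.734081 = 15.457077 m
LSR: p² = d² − 2 + 2cos(α−β) + 2d(sin α + sin β) = -2.404626 < 0 → infeasible
RSL: p² = d² − 2 + 2cos(α−β) − 2d(sin α + sin β) = 3.269541; p = √p² = 1.808187; φ = atan2(cos α + cos β, d − sin α − sin β) − atan2(2, p) = -0.725166 rad; t = (α − φ) mod 2π = 0.710833 rad, q = (β − φ) mod 2π = 4.658767 rad → L = 1.44·(0.710833 + 1.808187 + 4.658767) = 1.44·7.177787 = 10.336013 m
RLR: c = (6 − d² + 2cos(α−β) + 2d(sin α − sin β))/8 = 0.440506; p = 2π − arccos c = 5.168551 rad; φ = atan2(cos α − cos β, d − sin α + sin β) = 0.935054 rad; t = (α − φ + p/2) mod 2π = 1.634887 rad, q = (α − β − t + p) mod 2π = 5.868914 rad → L = 1.44·(1.634887 + 5.168551 + 5.868914) = 1.44·12.672352 = 18.248187 m
LRL: c = (6 − d² + 2cos(α−β) − 2d(sin α − sin β))/8 = -0.240763; p = 2π − arccos c = 4.469237 rad; φ = atan2(cos β − cos α, d + sin α − sin β) = -0.570816 rad; t = (φ − α + p/2) mod 2π = 1.678136 rad, q = (β − α − t + p) mod 2π = 0.455851 rad → L = 1.44·(1.678136 + 4.469237 + 0.455851) = 1.44·6.603223 = 9.508642 m
Shortest: LRL with L = 9.508642 m ≈ 9.5086 m
Convert LRL to answer units (arcs ×180/π): t = 1.678136·180/π = 96.1501°, p = 4.469237·180/π = 256.0684°, q = 0.455851·180/π = 26.1183°, L = 9.5086 m.

LRL: t = 96.1501°, p = 256.0684°, q = 26.1183°, L = 9.5086 m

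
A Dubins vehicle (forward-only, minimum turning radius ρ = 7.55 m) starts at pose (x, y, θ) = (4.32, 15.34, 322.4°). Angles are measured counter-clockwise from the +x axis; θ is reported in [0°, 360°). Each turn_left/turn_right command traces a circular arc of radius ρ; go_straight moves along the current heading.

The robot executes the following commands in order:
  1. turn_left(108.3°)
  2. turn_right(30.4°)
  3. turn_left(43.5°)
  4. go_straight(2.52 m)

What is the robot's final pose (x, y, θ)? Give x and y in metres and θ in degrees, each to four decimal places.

set_pose: (x, y, θ) = (4.3200, 15.3400, 322.4000°), ρ = 7.55
turn_left(108.3°): centre at ρ to the left, rotate +108.3° → (16.0523, 18.8264, 430.7000° ≡ 70.7000°)
turn_right(30.4°): centre at ρ to the right, rotate −30.4° → (18.2947, 22.0892, 40.3000°)
turn_left(43.5°): centre at ρ to the left, rotate +43.5° → (20.9173, 27.0319, 83.8000°)
go_straight(2.52): x += 2.52·cos θ, y += 2.52·sin θ → (21.1895, 29.5372, 83.8000°)

(21.1895, 29.5372, 83.8000°)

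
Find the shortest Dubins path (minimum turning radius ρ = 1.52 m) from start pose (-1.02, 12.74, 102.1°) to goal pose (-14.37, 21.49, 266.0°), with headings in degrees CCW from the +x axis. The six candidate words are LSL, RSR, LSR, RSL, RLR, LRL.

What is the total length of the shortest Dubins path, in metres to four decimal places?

18.0375 m

Let ψ = atan2(Δy, Δx) = atan2(8.75, -13.35) = 146.7579° be the start→goal bearing.
Normalize: d = |goal − start| / ρ = 15.961986/1.52 = 10.501307, α = (θ_start − ψ) mod 360° = 315.3421° = 5.503757 rad, β = (θ_goal − ψ) mod 360° = 119.2421° = 2.081167 rad.
Common terms: sin α = -0.702873, cos α = 0.711316, sin β = 0.872564, cos β = -0.488500, cos(α−β) = -0.960779, d² = 110.277441. Work in radians in the unit-radius frame; every candidate has L = ρ·(t + p + q).
LSL: p² = 2 + d² − 2cos(α−β) + 2d(sin α − sin β) = 81.110719; p = √p² = 9.006149; φ = atan2(cos β − cos α, d + sin α − sin β) = -0.133619 rad; t = (φ − α) mod 2π = 0.645809 rad, q = (β − φ) mod 2π = 2.214786 rad → L = 1.52·(0.645809 + 9.006149 + 2.214786) = 1.52·11.866744 = 18.037450 m
RSR: p² = 2 + d² − 2cos(α−β) + 2d(sin β − sin α) = 147.287280; p = √p² = 12.136197; φ = atan2(cos α − cos β, d − sin α + sin β) = 0.099024 rad; t = (α − φ) mod 2π = 5.404733 rad, q = (φ − β) mod 2π = 4.301043 rad → L = 1.52·(5.404733 + 12.136197 + 4.301043) = 1.52·21.841973 = 33.199799 m
LSR: p² = d² − 2 + 2cos(α−β) + 2d(sin α + sin β) = 109.919837; p = √p² = 10.484266; φ = atan2(−cos α − cos β, d + sin α + sin β) − atan2(−2, p) = 0.167620 rad; t = (φ − α) mod 2π = 0.947048 rad, q = (φ − β) mod 2π = 4.369639 rad → L = 1.52·(0.947048 + 10.484266 + 4.369639) = 1.52·15.800953 = 24.017448 m
RSL: p² = d² − 2 + 2cos(α−β) − 2d(sin α + sin β) = 102.791928; p = √p² = 10.138635; φ = atan2(cos α + cos β, d − sin α − sin β) − atan2(2, p) = -0.173202 rad; t = (α − φ) mod 2π = 5.676959 rad, q = (β − φ) mod 2π = 2.254368 rad → L = 1.52·(5.676959 + 10.138635 + 2.254368) = 1.52·18.069962 = 27.466343 m
RLR: c = (6 − d² + 2cos(α−β) + 2d(sin α − sin β))/8 = -17.410910, |c| > 1 → infeasible
LRL: c = (6 − d² + 2cos(α−β) − 2d(sin α − sin β))/8 = -9.138840, |c| > 1 → infeasible
Shortest: LSL with L = 18.037450 m ≈ 18.0375 m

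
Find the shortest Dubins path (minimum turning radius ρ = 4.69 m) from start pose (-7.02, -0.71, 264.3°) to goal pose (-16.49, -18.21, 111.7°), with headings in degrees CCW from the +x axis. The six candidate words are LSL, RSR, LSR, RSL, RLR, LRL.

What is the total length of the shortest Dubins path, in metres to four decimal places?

Let ψ = atan2(Δy, Δx) = atan2(-17.50, -9.47) = -118.4197° be the start→goal bearing.
Normalize: d = |goal − start| / ρ = 19.898012/4.69 = 4.242647, α = (θ_start − ψ) mod 360° = 22.7197° = 0.396534 rad, β = (θ_goal − ψ) mod 360° = 230.1197° = 4.016347 rad.
Common terms: sin α = 0.386224, cos α = 0.922405, sin β = -0.767386, cos β = -0.641186, cos(α−β) = -0.887815, d² = 18.000050. Work in radians in the unit-radius frame; every candidate has L = ρ·(t + p + q).
LSL: p² = 2 + d² − 2cos(α−β) + 2d(sin α − sin β) = 31.564395; p = √p² = 5.618220; φ = atan2(cos β − cos α, d + sin α − sin β) = -0.282031 rad; t = (φ − α) mod 2π = 5.604620 rad, q = (β − φ) mod 2π = 4.298378 rad → L = 4.69·(5.604620 + 5.618220 + 4.298378) = 4.69·15.521218 = 72.794513 m
RSR: p² = 2 + d² − 2cos(α−β) + 2d(sin β − sin α) = 11.986967; p = √p² = 3.462220; φ = atan2(cos α − cos β, d − sin α + sin β) = 0.468575 rad; t = (α − φ) mod 2π = 6.211144 rad, q = (φ − β) mod 2π = 2.735413 rad → L = 4.69·(6.211144 + 3.462220 + 2.735413) = 4.69·12.408778 = 58.197167 m
LSR: p² = d² − 2 + 2cos(α−β) + 2d(sin α + sin β) = 10.990145; p = √p² = 3.315139; φ = atan2(−cos α − cos β, d + sin α + sin β) − atan2(−2, p) = 0.470139 rad; t = (φ − α) mod 2π = 0.073605 rad, q = (φ − β) mod 2π = 2.736977 rad → L = 4.69·(0.073605 + 3.315139 + 2.736977) = 4.69·6.125721 = 28.729632 m
RSL: p² = d² − 2 + 2cos(α−β) − 2d(sin α + sin β) = 17.458693; p = √p² = 4.178360; φ = atan2(cos α + cos β, d − sin α − sin β) − atan2(2, p) = -0.385683 rad; t = (α − φ) mod 2π = 0.782216 rad, q = (β − φ) mod 2π = 4.402029 rad → L = 4.69·(0.782216 + 4.178360 + 4.402029) = 4.69·9.362606 = 43.910622 m
RLR: c = (6 − d² + 2cos(α−β) + 2d(sin α − sin β))/8 = -0.498371; p = 2π − arccos c = 4.190670 rad; φ = atan2(cos α − cos β, d − sin α + sin β) = 0.468575 rad; t = (α − φ + p/2) mod 2π = 2.023294 rad, q = (α − β − t + p) mod 2π = 4.830748 rad → L = 4.69·(2.023294 + 4.190670 + 4.830748) = 4.69·11.044713 = 51.799705 m
LRL: c = (6 − d² + 2cos(α−β) − 2d(sin α − sin β))/8 = -2.945549, |c| > 1 → infeasible
Shortest: LSR with L = 28.729632 m ≈ 28.7296 m

28.7296 m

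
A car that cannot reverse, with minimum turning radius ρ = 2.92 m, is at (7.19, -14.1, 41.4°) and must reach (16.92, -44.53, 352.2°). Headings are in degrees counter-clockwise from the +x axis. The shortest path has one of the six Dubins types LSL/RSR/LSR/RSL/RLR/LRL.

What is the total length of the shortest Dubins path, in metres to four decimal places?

Let ψ = atan2(Δy, Δx) = atan2(-30.43, 9.73) = -72.2683° be the start→goal bearing.
Normalize: d = |goal − start| / ρ = 31.947735/2.92 = 10.941005, α = (θ_start − ψ) mod 360° = 113.6683° = 1.983886 rad, β = (θ_goal − ψ) mod 360° = 64.4683° = 1.125184 rad.
Common terms: sin α = 0.915885, cos α = -0.401441, sin β = 0.902347, cos β = 0.431010, cos(α−β) = 0.653421, d² = 119.705597. Work in radians in the unit-radius frame; every candidate has L = ρ·(t + p + q).
LSL: p² = 2 + d² − 2cos(α−β) + 2d(sin α − sin β) = 120.694988; p = √p² = 10.986127; φ = atan2(cos β − cos α, d + sin α − sin β) = 0.075846 rad; t = (φ − α) mod 2π = 4.375145 rad, q = (β − φ) mod 2π = 1.049339 rad → L = 2.92·(4.375145 + 10.986127 + 1.049339) = 2.92·16.410610 = 47.918982 m
RSR: p² = 2 + d² − 2cos(α−β) + 2d(sin β − sin α) = 120.102523; p = √p² = 10.959130; φ = atan2(cos α − cos β, d − sin α + sin β) = -0.076033 rad; t = (α − φ) mod 2π = 2.059919 rad, q = (φ − β) mod 2π = 5.081968 rad → L = 2.92·(2.059919 + 10.959130 + 5.081968) = 2.92·18.101017 = 52.854969 m
LSR: p² = d² − 2 + 2cos(α−β) + 2d(sin α + sin β) = 158.799005; p = √p² = 12.601548; φ = atan2(−cos α − cos β, d + sin α + sin β) − atan2(−2, p) = 0.155080 rad; t = (φ − α) mod 2π = 4.454379 rad, q = (φ − β) mod 2π = 5.313081 rad → L = 2.92·(4.454379 + 12.601548 + 5.313081) = 2.92·22.369009 = 65.317505 m
RSL: p² = d² − 2 + 2cos(α−β) − 2d(sin α + sin β) = 79.225870; p = √p² = 8.900892; φ = atan2(cos α + cos β, d − sin α − sin β) − atan2(2, p) = -0.217784 rad; t = (α − φ) mod 2π = 2.201671 rad, q = (β − φ) mod 2π = 1.342969 rad → L = 2.92·(2.201671 + 8.900892 + 1.342969) = 2.92·12.445531 = 36.340950 m
RLR: c = (6 − d² + 2cos(α−β) + 2d(sin α − sin β))/8 = -14.012815, |c| > 1 → infeasible
LRL: c = (6 − d² + 2cos(α−β) − 2d(sin α − sin β))/8 = -14.086874, |c| > 1 → infeasible
Shortest: RSL with L = 36.340950 m ≈ 36.3410 m

36.3410 m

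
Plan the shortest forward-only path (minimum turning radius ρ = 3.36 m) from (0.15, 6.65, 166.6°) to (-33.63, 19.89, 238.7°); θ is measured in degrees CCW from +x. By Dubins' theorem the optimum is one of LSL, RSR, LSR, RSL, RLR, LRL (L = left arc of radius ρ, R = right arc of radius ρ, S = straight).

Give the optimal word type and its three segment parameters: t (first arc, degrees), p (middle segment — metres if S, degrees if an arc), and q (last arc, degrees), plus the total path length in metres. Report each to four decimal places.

Let ψ = atan2(Δy, Δx) = atan2(13.24, -33.78) = 158.5974° be the start→goal bearing.
Normalize: d = |goal − start| / ρ = 36.282034/3.36 = 10.798224, α = (θ_start − ψ) mod 360° = 8.0026° = 0.139672 rad, β = (θ_goal − ψ) mod 360° = 80.1026° = 1.398054 rad.
Common terms: sin α = 0.139218, cos α = 0.990262, sin β = 0.985117, cos β = 0.171885, cos(α−β) = 0.307357, d² = 116.601651. Work in radians in the unit-radius frame; every candidate has L = ρ·(t + p + q).
LSL: p² = 2 + d² − 2cos(α−β) + 2d(sin α − sin β) = 99.718519; p = √p² = 9.985916; φ = atan2(cos β − cos α, d + sin α − sin β) = -0.082045 rad; t = (φ − α) mod 2π = 6.061469 rad, q = (β − φ) mod 2π = 1.480099 rad → L = 3.36·(6.061469 + 9.985916 + 1.480099) = 3.36·17.527484 = 58.892345 m
RSR: p² = 2 + d² − 2cos(α−β) + 2d(sin β − sin α) = 136.255357; p = √p² = 11.672847; φ = atan2(cos α − cos β, d − sin α + sin β) = 0.070167 rad; t = (α − φ) mod 2π = 0.069505 rad, q = (φ − β) mod 2π = 4.955298 rad → L = 3.36·(0.069505 + 11.672847 + 4.955298) = 3.36·16.697650 = 56.104104 m
LSR: p² = d² − 2 + 2cos(α−β) + 2d(sin α + sin β) = 139.498008; p = √p² = 11.810927; φ = atan2(−cos α − cos β, d + sin α + sin β) − atan2(−2, p) = 0.070576 rad; t = (φ − α) mod 2π = 6.214090 rad, q = (φ − β) mod 2π = 4.955707 rad → L = 3.36·(6.214090 + 11.810927 + 4.955707) = 3.36·22.980724 = 77.215234 m
RSL: p² = d² − 2 + 2cos(α−β) − 2d(sin α + sin β) = 90.934721; p = √p² = 9.535970; φ = atan2(cos α + cos β, d − sin α − sin β) − atan2(2, p) = -0.087176 rad; t = (α − φ) mod 2π = 0.226848 rad, q = (β − φ) mod 2π = 1.485230 rad → L = 3.36·(0.226848 + 9.535970 + 1.485230) = 3.36·11.248048 = 37.793442 m
RLR: c = (6 − d² + 2cos(α−β) + 2d(sin α − sin β))/8 = -16.031920, |c| > 1 → infeasible
LRL: c = (6 − d² + 2cos(α−β) − 2d(sin α − sin β))/8 = -11.464815, |c| > 1 → infeasible
Shortest: RSL with L = 37.793442 m ≈ 37.7934 m
Convert RSL to answer units (arcs ×180/π): t = 0.226848·180/π = 12.9974°, p = ρ·p = 3.36·9.535970 = 32.0409 m, q = 1.485230·180/π = 85.0974°, L = 37.7934 m.

RSL: t = 12.9974°, p = 32.0409 m, q = 85.0974°, L = 37.7934 m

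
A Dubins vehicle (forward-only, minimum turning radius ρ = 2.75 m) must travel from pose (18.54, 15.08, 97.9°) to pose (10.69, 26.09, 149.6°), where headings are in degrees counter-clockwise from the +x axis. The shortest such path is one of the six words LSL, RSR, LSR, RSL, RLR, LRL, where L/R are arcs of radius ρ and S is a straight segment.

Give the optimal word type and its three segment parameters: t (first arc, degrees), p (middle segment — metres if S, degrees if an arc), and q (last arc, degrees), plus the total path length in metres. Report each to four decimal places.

LSL: t = 27.9631°, p = 11.1252 m, q = 23.7369°, L = 13.6066 m

Let ψ = atan2(Δy, Δx) = atan2(11.01, -7.85) = 125.4884° be the start→goal bearing.
Normalize: d = |goal − start| / ρ = 13.521930/2.75 = 4.917066, α = (θ_start − ψ) mod 360° = 332.4116° = 5.801677 rad, β = (θ_goal − ψ) mod 360° = 24.1116° = 0.420826 rad.
Common terms: sin α = -0.463117, cos α = 0.886297, sin β = 0.408515, cos β = 0.912752, cos(α−β) = 0.619779, d² = 24.177534. Work in radians in the unit-radius frame; every candidate has L = ρ·(t + p + q).
LSL: p² = 2 + d² − 2cos(α−β) + 2d(sin α − sin β) = 16.366234; p = √p² = 4.045520; φ = atan2(cos β − cos α, d + sin α − sin β) = 0.006539 rad; t = (φ − α) mod 2π = 0.488048 rad, q = (β − φ) mod 2π = 0.414287 rad → L = 2.75·(0.488048 + 4.045520 + 0.414287) = 2.75·4.947855 = 13.606602 m
RSR: p² = 2 + d² − 2cos(α−β) + 2d(sin β − sin α) = 33.509718; p = √p² = 5.788758; φ = atan2(cos α − cos β, d − sin α + sin β) = -0.004570 rad; t = (α − φ) mod 2π = 5.806247 rad, q = (φ − β) mod 2π = 5.857789 rad → L = 2.75·(5.806247 + 5.788758 + 5.857789) = 2.75·17.452793 = 47.995182 m
LSR: p² = d² − 2 + 2cos(α−β) + 2d(sin α + sin β) = 22.880129; p = √p² = 4.783318; φ = atan2(−cos α − cos β, d + sin α + sin β) − atan2(−2, p) = 0.041660 rad; t = (φ − α) mod 2π = 0.523169 rad, q = (φ − β) mod 2π = 5.904019 rad → L = 2.75·(0.523169 + 4.783318 + 5.904019) = 2.75·11.210506 = 30.828890 m
RSL: p² = d² − 2 + 2cos(α−β) − 2d(sin α + sin β) = 23.954055; p = √p² = 4.894288; φ = atan2(cos α + cos β, d − sin α − sin β) − atan2(2, p) = -0.040731 rad; t = (α − φ) mod 2π = 5.842407 rad, q = (β − φ) mod 2π = 0.461557 rad → L = 2.75·(5.842407 + 4.894288 + 0.461557) = 2.75·11.198252 = 30.795194 m
RLR: c = (6 − d² + 2cos(α−β) + 2d(sin α − sin β))/8 = -3.188715, |c| > 1 → infeasible
LRL: c = (6 − d² + 2cos(α−β) − 2d(sin α − sin β))/8 = -1.045779, |c| > 1 → infeasible
Shortest: LSL with L = 13.606602 m ≈ 13.6066 m
Convert LSL to answer units (arcs ×180/π): t = 0.488048·180/π = 27.9631°, p = ρ·p = 2.75·4.045520 = 11.1252 m, q = 0.414287·180/π = 23.7369°, L = 13.6066 m.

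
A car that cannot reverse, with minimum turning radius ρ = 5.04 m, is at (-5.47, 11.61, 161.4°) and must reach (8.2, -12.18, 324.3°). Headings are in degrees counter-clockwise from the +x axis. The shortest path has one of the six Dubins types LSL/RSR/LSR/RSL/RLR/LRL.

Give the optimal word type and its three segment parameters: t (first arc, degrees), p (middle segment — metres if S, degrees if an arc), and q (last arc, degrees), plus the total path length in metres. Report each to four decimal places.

LSL: t = 159.2838°, p = 23.5486 m, q = 3.6162°, L = 37.8780 m

Let ψ = atan2(Δy, Δx) = atan2(-23.79, 13.67) = -60.1178° be the start→goal bearing.
Normalize: d = |goal − start| / ρ = 27.437802/5.04 = 5.444008, α = (θ_start − ψ) mod 360° = 221.5178° = 3.866216 rad, β = (θ_goal − ψ) mod 360° = 24.4178° = 0.426172 rad.
Common terms: sin α = -0.662853, cos α = -0.748749, sin β = 0.413388, cos β = 0.910555, cos(α−β) = -0.955793, d² = 29.637228. Work in radians in the unit-radius frame; every candidate has L = ρ·(t + p + q).
LSL: p² = 2 + d² − 2cos(α−β) + 2d(sin α − sin β) = 21.830680; p = √p² = 4.672331; φ = atan2(cos β − cos α, d + sin α − sin β) = 0.363058 rad; t = (φ − α) mod 2π = 2.780027 rad, q = (β − φ) mod 2π = 0.063114 rad → L = 5.04·(2.780027 + 4.672331 + 0.063114) = 5.04·7.515473 = 37.877983 m
RSR: p² = 2 + d² − 2cos(α−β) + 2d(sin β − sin α) = 45.266947; p = √p² = 6.728072; φ = atan2(cos α − cos β, d − sin α + sin β) = -0.249195 rad; t = (α − φ) mod 2π = 4.115411 rad, q = (φ − β) mod 2π = 5.607818 rad → L = 5.04·(4.115411 + 6.728072 + 5.607818) = 5.04·16.451301 = 82.914556 m
LSR: p² = d² − 2 + 2cos(α−β) + 2d(sin α + sin β) = 23.009460; p = √p² = 4.796818; φ = atan2(−cos α − cos β, d + sin α + sin β) − atan2(−2, p) = 0.363888 rad; t = (φ − α) mod 2π = 2.780857 rad, q = (φ − β) mod 2π = 6.220901 rad → L = 5.04·(2.780857 + 4.796818 + 6.220901) = 5.04·13.798576 = 69.544823 m
RSL: p² = d² − 2 + 2cos(α−β) − 2d(sin α + sin β) = 28.441823; p = √p² = 5.333088; φ = atan2(cos α + cos β, d − sin α − sin β) − atan2(2, p) = -0.330374 rad; t = (α − φ) mod 2π = 4.196590 rad, q = (β − φ) mod 2π = 0.756546 rad → L = 5.04·(4.196590 + 5.333088 + 0.756546) = 5.04·10.286223 = 51.842564 m
RLR: c = (6 − d² + 2cos(α−β) + 2d(sin α − sin β))/8 = -4.658368, |c| > 1 → infeasible
LRL: c = (6 − d² + 2cos(α−β) − 2d(sin α − sin β))/8 = -1.728835, |c| > 1 → infeasible
Shortest: LSL with L = 37.877983 m ≈ 37.8780 m
Convert LSL to answer units (arcs ×180/π): t = 2.780027·180/π = 159.2838°, p = ρ·p = 5.04·4.672331 = 23.5486 m, q = 0.063114·180/π = 3.6162°, L = 37.8780 m.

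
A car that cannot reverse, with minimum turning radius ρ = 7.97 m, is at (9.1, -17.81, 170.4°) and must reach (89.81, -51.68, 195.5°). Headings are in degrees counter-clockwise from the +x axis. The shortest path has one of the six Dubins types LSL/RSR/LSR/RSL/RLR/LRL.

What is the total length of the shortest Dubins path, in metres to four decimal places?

129.2012 m

Let ψ = atan2(Δy, Δx) = atan2(-33.87, 80.71) = -22.7654° be the start→goal bearing.
Normalize: d = |goal − start| / ρ = 87.528744/7.97 = 10.982277, α = (θ_start − ψ) mod 360° = 193.1654° = 3.371372 rad, β = (θ_goal − ψ) mod 360° = 218.2654° = 3.809450 rad.
Common terms: sin α = -0.227763, cos α = -0.973717, sin β = -0.619305, cos β = -0.785151, cos(α−β) = 0.905569, d² = 120.610398. Work in radians in the unit-radius frame; every candidate has L = ρ·(t + p + q).
LSL: p² = 2 + d² − 2cos(α−β) + 2d(sin α − sin β) = 129.399308; p = √p² = 11.375382; φ = atan2(cos β − cos α, d + sin α − sin β) = 0.016577 rad; t = (φ − α) mod 2π = 2.928391 rad, q = (β − φ) mod 2π = 3.792872 rad → L = 7.97·(2.928391 + 11.375382 + 3.792872) = 7.97·18.096645 = 144.230258 m
RSR: p² = 2 + d² − 2cos(α−β) + 2d(sin β − sin α) = 112.199212; p = √p² = 10.592413; φ = atan2(cos α − cos β, d − sin α + sin β) = -0.017803 rad; t = (α − φ) mod 2π = 3.389175 rad, q = (φ − β) mod 2π = 2.455933 rad → L = 7.97·(3.389175 + 10.592413 + 2.455933) = 7.97·16.437521 = 131.007039 m
LSR: p² = d² − 2 + 2cos(α−β) + 2d(sin α + sin β) = 101.816076; p = √p² = 10.090395; φ = atan2(−cos α − cos β, d + sin α + sin β) − atan2(−2, p) = 0.367501 rad; t = (φ − α) mod 2π = 3.279314 rad, q = (φ − β) mod 2π = 2.841237 rad → L = 7.97·(3.279314 + 10.090395 + 2.841237) = 7.97·16.210947 = 129.201244 m
RSL: p² = d² − 2 + 2cos(α−β) − 2d(sin α + sin β) = 139.026994; p = √p² = 11.790971; φ = atan2(cos α + cos β, d − sin α − sin β) − atan2(2, p) = -0.315627 rad; t = (α − φ) mod 2π = 3.686999 rad, q = (β − φ) mod 2π = 4.125077 rad → L = 7.97·(3.686999 + 11.790971 + 4.125077) = 7.97·19.603047 = 156.236288 m
RLR: c = (6 − d² + 2cos(α−β) + 2d(sin α − sin β))/8 = -13.024901, |c| > 1 → infeasible
LRL: c = (6 − d² + 2cos(α−β) − 2d(sin α − sin β))/8 = -15.174914, |c| > 1 → infeasible
Shortest: LSR with L = 129.201244 m ≈ 129.2012 m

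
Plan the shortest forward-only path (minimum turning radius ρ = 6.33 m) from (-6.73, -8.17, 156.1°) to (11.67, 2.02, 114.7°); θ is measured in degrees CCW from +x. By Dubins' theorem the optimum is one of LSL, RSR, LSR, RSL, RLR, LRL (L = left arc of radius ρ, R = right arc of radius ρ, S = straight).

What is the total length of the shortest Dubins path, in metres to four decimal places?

51.5375 m

Let ψ = atan2(Δy, Δx) = atan2(10.19, 18.40) = 28.9779° be the start→goal bearing.
Normalize: d = |goal − start| / ρ = 21.033214/6.33 = 3.322783, α = (θ_start − ψ) mod 360° = 127.1221° = 2.218700 rad, β = (θ_goal − ψ) mod 360° = 85.7221° = 1.496133 rad.
Common terms: sin α = 0.797351, cos α = -0.603516, sin β = 0.997214, cos β = 0.074594, cos(α−β) = 0.750111, d² = 11.040885. Work in radians in the unit-radius frame; every candidate has L = ρ·(t + p + q).
LSL: p² = 2 + d² − 2cos(α−β) + 2d(sin α − sin β) = 10.212459; p = √p² = 3.195694; φ = atan2(cos β − cos α, d + sin α − sin β) = 0.213820 rad; t = (φ − α) mod 2π = 4.278306 rad, q = (β − φ) mod 2π = 1.282313 rad → L = 6.33·(4.278306 + 3.195694 + 1.282313) = 6.33·8.756313 = 55.427460 m
RSR: p² = 2 + d² − 2cos(α−β) + 2d(sin β − sin α) = 12.868866; p = √p² = 3.587320; φ = atan2(cos α − cos β, d − sin α + sin β) = -0.190174 rad; t = (α − φ) mod 2π = 2.408873 rad, q = (φ − β) mod 2π = 4.596878 rad → L = 6.33·(2.408873 + 3.587320 + 4.596878) = 6.33·10.593072 = 67.054144 m
LSR: p² = d² − 2 + 2cos(α−β) + 2d(sin α + sin β) = 22.467005; p = √p² = 4.739937; φ = atan2(−cos α − cos β, d + sin α + sin β) − atan2(−2, p) = 0.502274 rad; t = (φ − α) mod 2π = 4.566760 rad, q = (φ − β) mod 2π = 5.289326 rad → L = 6.33·(4.566760 + 4.739937 + 5.289326) = 6.33·14.596024 = 92.392831 m
RSL: p² = d² − 2 + 2cos(α−β) − 2d(sin α + sin β) = -1.384792 < 0 → infeasible
RLR: c = (6 − d² + 2cos(α−β) + 2d(sin α − sin β))/8 = -0.608608; p = 2π − arccos c = 4.058084 rad; φ = atan2(cos α − cos β, d − sin α + sin β) = -0.190174 rad; t = (α − φ + p/2) mod 2π = 4.437915 rad, q = (α − β − t + p) mod 2π = 0.342735 rad → L = 6.33·(4.437915 + 4.058084 + 0.342735) = 6.33·8.838734 = 55.949184 m
LRL: c = (6 − d² + 2cos(α−β) − 2d(sin α − sin β))/8 = -0.276557; p = 2π − arccos c = 4.432179 rad; φ = atan2(cos β − cos α, d + sin α − sin β) = 0.213820 rad; t = (φ − α + p/2) mod 2π = 0.211210 rad, q = (β − α − t + p) mod 2π = 3.498402 rad → L = 6.33·(0.211210 + 4.432179 + 3.498402) = 6.33·8.141792 = 51.537542 m
Shortest: LRL with L = 51.537542 m ≈ 51.5375 m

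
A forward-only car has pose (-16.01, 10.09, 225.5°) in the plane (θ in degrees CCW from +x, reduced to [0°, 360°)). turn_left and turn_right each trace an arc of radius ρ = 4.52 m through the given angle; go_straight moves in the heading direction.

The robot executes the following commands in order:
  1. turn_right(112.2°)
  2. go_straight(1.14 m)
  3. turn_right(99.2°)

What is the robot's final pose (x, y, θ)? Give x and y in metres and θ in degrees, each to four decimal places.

set_pose: (x, y, θ) = (-16.0100, 10.0900, 225.5000°), ρ = 4.52
turn_right(112.2°): centre at ρ to the right, rotate −112.2° → (-23.3853, 11.4702, 113.3000°)
go_straight(1.14): x += 1.14·cos θ, y += 1.14·sin θ → (-23.8362, 12.5173, 113.3000°)
turn_right(99.2°): centre at ρ to the right, rotate −99.2° → (-20.7860, 18.6890, 14.1000°)

(-20.7860, 18.6890, 14.1000°)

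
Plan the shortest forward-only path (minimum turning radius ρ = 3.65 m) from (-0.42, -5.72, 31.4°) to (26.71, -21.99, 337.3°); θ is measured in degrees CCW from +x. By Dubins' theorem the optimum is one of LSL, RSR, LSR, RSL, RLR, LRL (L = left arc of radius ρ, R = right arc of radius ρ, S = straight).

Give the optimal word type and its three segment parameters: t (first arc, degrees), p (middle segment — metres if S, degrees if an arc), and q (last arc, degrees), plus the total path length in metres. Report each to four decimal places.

Let ψ = atan2(Δy, Δx) = atan2(-16.27, 27.13) = -30.9513° be the start→goal bearing.
Normalize: d = |goal − start| / ρ = 31.634630/3.65 = 8.667022, α = (θ_start − ψ) mod 360° = 62.3513° = 1.088236 rad, β = (θ_goal − ψ) mod 360° = 8.2513° = 0.144013 rad.
Common terms: sin α = 0.885810, cos α = 0.464049, sin β = 0.143516, cos β = 0.989648, cos(α−β) = 0.586372, d² = 75.117268. Work in radians in the unit-radius frame; every candidate has L = ρ·(t + p + q).
LSL: p² = 2 + d² − 2cos(α−β) + 2d(sin α − sin β) = 88.811481; p = √p² = 9.423984; φ = atan2(cos β − cos α, d + sin α − sin β) = 0.055801 rad; t = (φ − α) mod 2π = 5.250751 rad, q = (β − φ) mod 2π = 0.088211 rad → L = 3.65·(5.250751 + 9.423984 + 0.088211) = 3.65·14.762947 = 53.884755 m
RSR: p² = 2 + d² − 2cos(α−β) + 2d(sin β − sin α) = 63.077565; p = √p² = 7.942139; φ = atan2(cos α − cos β, d − sin α + sin β) = -0.066227 rad; t = (α − φ) mod 2π = 1.154463 rad, q = (φ − β) mod 2π = 6.072945 rad → L = 3.65·(1.154463 + 7.942139 + 6.072945) = 3.65·15.169547 = 55.368846 m
LSR: p² = d² − 2 + 2cos(α−β) + 2d(sin α + sin β) = 92.132383; p = √p² = 9.598562; φ = atan2(−cos α − cos β, d + sin α + sin β) − atan2(−2, p) = 0.056612 rad; t = (φ − α) mod 2π = 5.251561 rad, q = (φ − β) mod 2π = 6.195784 rad → L = 3.65·(5.251561 + 9.598562 + 6.195784) = 3.65·21.045906 = 76.817558 m
RSL: p² = d² − 2 + 2cos(α−β) − 2d(sin α + sin β) = 56.447642; p = √p² = 7.513165; φ = atan2(cos α + cos β, d − sin α − sin β) − atan2(2, p) = -0.072084 rad; t = (α − φ) mod 2π = 1.160320 rad, q = (β − φ) mod 2π = 0.216097 rad → L = 3.65·(1.160320 + 7.513165 + 0.216097) = 3.65·8.889581 = 32.446972 m
RLR: c = (6 − d² + 2cos(α−β) + 2d(sin α − sin β))/8 = -6.884696, |c| > 1 → infeasible
LRL: c = (6 − d² + 2cos(α−β) − 2d(sin α − sin β))/8 = -10.101435, |c| > 1 → infeasible
Shortest: RSL with L = 32.446972 m ≈ 32.4470 m
Convert RSL to answer units (arcs ×180/π): t = 1.160320·180/π = 66.4814°, p = ρ·p = 3.65·7.513165 = 27.4231 m, q = 0.216097·180/π = 12.3814°, L = 32.4470 m.

RSL: t = 66.4814°, p = 27.4231 m, q = 12.3814°, L = 32.4470 m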